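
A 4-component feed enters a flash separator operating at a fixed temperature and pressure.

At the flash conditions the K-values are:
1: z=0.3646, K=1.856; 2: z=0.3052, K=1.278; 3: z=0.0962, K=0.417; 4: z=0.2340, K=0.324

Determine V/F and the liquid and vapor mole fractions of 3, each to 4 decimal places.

Material balance + equilibrium reduce to Σ zᵢ(Kᵢ−1)/(1+V/F(Kᵢ−1)) = 0.
Check two-phase: ΣzᵢKᵢ = 1.1827 > 1 and Σzᵢ/Kᵢ = 1.3882 > 1, so g(0) = 0.1827 > 0 and g(1) = -0.3882 < 0.
Iterate (Newton) starting at V/F = 0.5:
  V/F = 0.5000: g = -0.02506, g' = -0.4583 → V/F = 0.4453
  V/F = 0.4453: g = -0.00060, g' = -0.4372 → V/F = 0.4439
Converged at V/F = 0.4439.
Compositions from xᵢ = zᵢ/(1+V/F(Kᵢ−1)), yᵢ = Kᵢxᵢ:
  1: x = 0.2642, y = 0.4904
  2: x = 0.2717, y = 0.3472
  3: x = 0.1298, y = 0.0541
  4: x = 0.3343, y = 0.1083

V/F = 0.4439, x_3 = 0.1298, y_3 = 0.0541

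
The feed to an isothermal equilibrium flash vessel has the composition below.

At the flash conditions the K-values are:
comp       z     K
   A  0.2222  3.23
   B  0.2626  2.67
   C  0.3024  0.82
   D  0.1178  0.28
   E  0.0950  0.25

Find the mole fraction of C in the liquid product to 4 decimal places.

x_C = 0.3471

Let β = V/F and solve Σ zᵢ(Kᵢ−1)/(1+β(Kᵢ−1)) = 0.
Feasibility: ΣzᵢKᵢ = 1.7235, Σzᵢ/Kᵢ = 1.3366 — both > 1, two phases present.
Newton–Raphson from β = 0.5:
  β = 0.5000: g = 0.16693, g' = -0.7622 → β = 0.7190
  β = 0.7190: g = -0.00341, g' = -0.8414 → β = 0.7149
Converged at β = 0.7149.
Compositions from xᵢ = zᵢ/(1+β(Kᵢ−1)), yᵢ = Kᵢxᵢ:
  A: x = 0.0856, y = 0.2766
  B: x = 0.1197, y = 0.3196
  C: x = 0.3471, y = 0.2846
  D: x = 0.2428, y = 0.0680
  E: x = 0.2048, y = 0.0512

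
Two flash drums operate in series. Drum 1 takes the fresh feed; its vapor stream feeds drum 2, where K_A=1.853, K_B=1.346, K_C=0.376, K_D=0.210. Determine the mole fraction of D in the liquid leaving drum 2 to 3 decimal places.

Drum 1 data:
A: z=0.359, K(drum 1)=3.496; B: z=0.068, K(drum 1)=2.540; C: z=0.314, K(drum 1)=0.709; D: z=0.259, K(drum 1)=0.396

x_D (drum 2) = 0.209

Drum 1:
Material balance + equilibrium reduce to Σ zᵢ(Kᵢ−1)/(1+ψ₁(Kᵢ−1)) = 0.
Check two-phase: ΣzᵢKᵢ = 1.753 > 1 and Σzᵢ/Kᵢ = 1.226 > 1, so g(0) = 0.753 > 0 and g(1) = -0.226 < 0.
Newton iteration, ψ₁⁰ = 0.5:
  ψ₁ = 0.500: g = 0.1267, g' = -0.724 → ψ₁ = 0.675
  ψ₁ = 0.675: g = 0.0073, g' = -0.660 → ψ₁ = 0.686
Converged at ψ₁ = 0.686.
Drum-1 compositions:
  A: x = 0.132, y = 0.463
  B: x = 0.033, y = 0.084
  C: x = 0.392, y = 0.278
  D: x = 0.442, y = 0.175
Drum-2 feed = drum-1 vapor: z₂ = (0.4627, 0.0840, 0.2782, 0.1751).
Drum 2:
Newton–Raphson from ψ₂ = 0.5:
  ψ₂ = 0.500: g = -0.1795, g' = -0.700 → ψ₂ = 0.244
  ψ₂ = 0.244: g = -0.0224, g' = -0.558 → ψ₂ = 0.203
Converged at ψ₂ = 0.203.
  A: x = 0.394, y = 0.731
  B: x = 0.078, y = 0.106
  C: x = 0.319, y = 0.120
  D: x = 0.209, y = 0.044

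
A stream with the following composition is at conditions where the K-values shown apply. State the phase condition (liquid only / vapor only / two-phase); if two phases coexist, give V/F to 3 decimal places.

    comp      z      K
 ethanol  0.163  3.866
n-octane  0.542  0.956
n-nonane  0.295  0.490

two-phase, V/F = 0.411

ΣzᵢKᵢ = 1.293; Σzᵢ/Kᵢ = 1.211.
Both exceed 1, so a two-phase solution exists.
Rachford–Rice: g(ψ) = Σ zᵢ(Kᵢ−1)/(1+ψ(Kᵢ−1)) = 0.
Newton–Raphson from ψ = 0.5:
  ψ = 0.500: g = -0.0343, g' = -0.366 → ψ = 0.406
  ψ = 0.406: g = 0.0019, g' = -0.409 → ψ = 0.411
Converged at ψ = 0.411.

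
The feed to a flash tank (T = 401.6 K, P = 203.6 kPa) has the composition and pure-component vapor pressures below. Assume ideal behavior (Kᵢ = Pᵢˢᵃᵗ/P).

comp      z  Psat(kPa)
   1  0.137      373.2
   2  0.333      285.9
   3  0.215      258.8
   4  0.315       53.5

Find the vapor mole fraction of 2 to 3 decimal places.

y_2 = 0.430

Raoult's law: Kᵢ = Pᵢˢᵃᵗ/P = Pᵢˢᵃᵗ/203.6.
  K_1 = 373.2/203.6 = 1.83301, K_2 = 285.9/203.6 = 1.40422, K_3 = 258.8/203.6 = 1.27112, K_4 = 53.5/203.6 = 0.26277
Rachford–Rice: g(β) = Σ zᵢ(Kᵢ−1)/(1+β(Kᵢ−1)) = 0.
Feasibility: ΣzᵢKᵢ = 1.075, Σzᵢ/Kᵢ = 1.680 — both > 1, two phases present.
Newton iteration, β⁰ = 0.5:
  β = 0.500: g = -0.1239, g' = -0.527 → β = 0.265
  β = 0.265: g = -0.0191, g' = -0.386 → β = 0.215
  β = 0.215: g = -0.0004, g' = -0.370 → β = 0.214
Converged at β = 0.214.
Compositions from xᵢ = zᵢ/(1+β(Kᵢ−1)), yᵢ = Kᵢxᵢ:
  1: x = 0.116, y = 0.213
  2: x = 0.306, y = 0.430
  3: x = 0.203, y = 0.258
  4: x = 0.374, y = 0.098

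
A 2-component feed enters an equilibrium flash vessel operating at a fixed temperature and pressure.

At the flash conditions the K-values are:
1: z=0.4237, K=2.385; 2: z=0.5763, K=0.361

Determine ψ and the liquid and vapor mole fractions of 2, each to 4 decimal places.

ψ = 0.2470, x_2 = 0.6843, y_2 = 0.2470

Material balance + equilibrium reduce to Σ zᵢ(Kᵢ−1)/(1+ψ(Kᵢ−1)) = 0.
g(0) = ΣzᵢKᵢ − 1 = 0.2186 and g(1) = 1 − Σzᵢ/Kᵢ = -0.7741, so a root lies in (0, 1).
Newton iteration, ψ⁰ = 0.42:
  ψ = 0.4200: g = -0.13233, g' = -0.7645 → ψ = 0.2469
  ψ = 0.2469: g = 0.00005, g' = -0.7830 → ψ = 0.2470
Converged at ψ = 0.2470.
Compositions from xᵢ = zᵢ/(1+ψ(Kᵢ−1)), yᵢ = Kᵢxᵢ:
  1: x = 0.3157, y = 0.7530
  2: x = 0.6843, y = 0.2470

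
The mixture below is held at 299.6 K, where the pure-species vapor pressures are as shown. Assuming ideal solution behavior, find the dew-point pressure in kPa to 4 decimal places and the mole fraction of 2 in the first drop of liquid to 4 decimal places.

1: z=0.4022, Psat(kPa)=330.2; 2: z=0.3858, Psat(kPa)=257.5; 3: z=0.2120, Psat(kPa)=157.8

At the dew point ψ → 1, so Σzᵢ/Kᵢ = 1 with Kᵢ = Pᵢˢᵃᵗ/P ⇒ 1/P = Σzᵢ/Pᵢˢᵃᵗ.
1/P = 0.4022/330.2 + 0.3858/257.5 + 0.2120/157.8 = 0.0040598 ⇒ P = 246.3191 kPa
xᵢ = zᵢP/Pᵢˢᵃᵗ ⇒ x_2 = 0.3858·246.3191/257.5 = 0.3690

Pdew = 246.3191 kPa, x_2 = 0.3690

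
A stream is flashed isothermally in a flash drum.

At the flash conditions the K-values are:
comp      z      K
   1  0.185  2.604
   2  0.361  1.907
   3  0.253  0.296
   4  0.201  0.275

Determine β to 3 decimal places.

β = 0.359

Let β = V/F and solve Σ zᵢ(Kᵢ−1)/(1+β(Kᵢ−1)) = 0.
Check two-phase: ΣzᵢKᵢ = 1.300 > 1 and Σzᵢ/Kᵢ = 1.846 > 1, so g(0) = 0.300 > 0 and g(1) = -0.846 < 0.
Iterate (Newton) starting at β = 0.5:
  β = 0.500: g = -0.1135, g' = -0.846 → β = 0.366
  β = 0.366: g = -0.0053, g' = -0.780 → β = 0.359
Converged at β = 0.359.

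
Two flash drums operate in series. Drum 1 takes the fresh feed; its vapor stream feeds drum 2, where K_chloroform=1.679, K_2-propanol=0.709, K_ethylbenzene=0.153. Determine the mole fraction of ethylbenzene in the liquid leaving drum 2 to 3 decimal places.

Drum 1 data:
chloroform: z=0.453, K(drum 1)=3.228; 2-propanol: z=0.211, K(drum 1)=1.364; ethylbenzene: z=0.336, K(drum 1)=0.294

x_ethylbenzene (drum 2) = 0.281

Drum 1:
Material balance + equilibrium reduce to Σ zᵢ(Kᵢ−1)/(1+ψ₁(Kᵢ−1)) = 0.
Check two-phase: ΣzᵢKᵢ = 1.849 > 1 and Σzᵢ/Kᵢ = 1.438 > 1, so g(0) = 0.849 > 0 and g(1) = -0.438 < 0.
Iterate (Newton) starting at ψ₁ = 0.37:
  ψ₁ = 0.370: g = 0.2998, g' = -1.004 → ψ₁ = 0.669
  ψ₁ = 0.669: g = 0.0179, g' = -0.982 → ψ₁ = 0.687
Converged at ψ₁ = 0.687.
Drum-1 compositions:
  chloroform: x = 0.179, y = 0.578
  2-propanol: x = 0.169, y = 0.230
  ethylbenzene: x = 0.652, y = 0.192
Drum-2 feed = drum-1 vapor: z₂ = (0.5780, 0.2303, 0.1917).
Drum 2:
Rachford–Rice: g(ψ₂) = Σ zᵢ(Kᵢ−1)/(1+ψ₂(Kᵢ−1)) = 0.
Feasibility: ΣzᵢKᵢ = 1.163, Σzᵢ/Kᵢ = 1.922 — both > 1, two phases present.
Iterate (Newton) starting at ψ₂ = 0.5:
  ψ₂ = 0.500: g = -0.0671, g' = -0.589 → ψ₂ = 0.386
  ψ₂ = 0.386: g = -0.0058, g' = -0.496 → ψ₂ = 0.374
Converged at ψ₂ = 0.374.
  chloroform: x = 0.461, y = 0.774
  2-propanol: x = 0.258, y = 0.183
  ethylbenzene: x = 0.281, y = 0.043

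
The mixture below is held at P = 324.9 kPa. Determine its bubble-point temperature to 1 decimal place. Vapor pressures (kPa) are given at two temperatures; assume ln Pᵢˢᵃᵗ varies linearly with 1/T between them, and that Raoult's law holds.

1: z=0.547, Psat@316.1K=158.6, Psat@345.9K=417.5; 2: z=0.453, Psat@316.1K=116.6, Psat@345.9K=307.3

T = 341.8 K

Bubble-point temperature: ΣzᵢPᵢˢᵃᵗ(T) = P. Interpolate ln Pᵢˢᵃᵗ = aᵢ + bᵢ/T.
  T = 316.1 K: ΣzᵢPᵢˢᵃᵗ = 139.57 kPa
  T = 345.9 K: ΣzᵢPᵢˢᵃᵗ = 367.58 kPa
  T = 331.0 K: ΣzᵢPᵢˢᵃᵗ = 231.50 kPa
  T = 338.4 K: ΣzᵢPᵢˢᵃᵗ = 292.74 kPa
  T = 342.1 K: ΣzᵢPᵢˢᵃᵗ = 327.94 kPa
  T = 340.2 K: ΣzᵢPᵢˢᵃᵗ = 309.46 kPa
Interpolating between 340.2 K and 342.1 K gives T ≈ 341.8 K.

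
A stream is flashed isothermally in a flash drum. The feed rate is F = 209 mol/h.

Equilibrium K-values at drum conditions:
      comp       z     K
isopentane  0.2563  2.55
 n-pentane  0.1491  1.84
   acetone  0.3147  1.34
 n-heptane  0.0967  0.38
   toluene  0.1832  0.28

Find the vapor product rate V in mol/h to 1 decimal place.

V = 141.5 mol/h

Rachford–Rice: g(V/F) = Σ zᵢ(Kᵢ−1)/(1+V/F(Kᵢ−1)) = 0.
g(0) = ΣzᵢKᵢ − 1 = 0.4376 and g(1) = 1 − Σzᵢ/Kᵢ = -0.3252, so a root lies in (0, 1).
Iterate (Newton) starting at V/F = 0.5:
  V/F = 0.5000: g = 0.11047, g' = -0.5841 → V/F = 0.6891
  V/F = 0.6891: g = -0.00838, g' = -0.6975 → V/F = 0.6771
  V/F = 0.6771: g = -0.00007, g' = -0.6854 → V/F = 0.6770
Converged at V/F = 0.6770.
Then V = V/F·F = 0.6770·209 = 141.5 mol/h and L = F − V = 67.5 mol/h.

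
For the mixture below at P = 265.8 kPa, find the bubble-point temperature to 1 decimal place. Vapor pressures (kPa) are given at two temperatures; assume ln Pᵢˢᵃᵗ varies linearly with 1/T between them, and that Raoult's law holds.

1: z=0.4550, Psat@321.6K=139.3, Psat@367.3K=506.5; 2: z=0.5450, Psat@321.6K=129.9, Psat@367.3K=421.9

T = 345.4 K

Bubble-point temperature: ΣzᵢPᵢˢᵃᵗ(T) = P. Interpolate ln Pᵢˢᵃᵗ = aᵢ + bᵢ/T.
  T = 321.6 K: ΣzᵢPᵢˢᵃᵗ = 134.18 kPa
  T = 367.3 K: ΣzᵢPᵢˢᵃᵗ = 460.39 kPa
  T = 344.5 K: ΣzᵢPᵢˢᵃᵗ = 259.16 kPa
  T = 355.9 K: ΣzᵢPᵢˢᵃᵗ = 348.59 kPa
  T = 350.2 K: ΣzᵢPᵢˢᵃᵗ = 301.29 kPa
  T = 347.4 K: ΣzᵢPᵢˢᵃᵗ = 279.97 kPa
Interpolating between 344.5 K and 347.4 K gives T ≈ 345.4 K.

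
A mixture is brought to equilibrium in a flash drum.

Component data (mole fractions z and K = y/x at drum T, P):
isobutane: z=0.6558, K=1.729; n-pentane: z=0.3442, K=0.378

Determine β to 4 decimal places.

Let β = V/F and solve Σ zᵢ(Kᵢ−1)/(1+β(Kᵢ−1)) = 0.
Feasibility: ΣzᵢKᵢ = 1.2640, Σzᵢ/Kᵢ = 1.2899 — both > 1, two phases present.
Binary case is linear: z₁(K₁−1)(1+β(K₂−1)) + z₂(K₂−1)(1+β(K₁−1)) = 0
⇒ β = [z₁(K₁−1)+z₂(K₂−1)] / [−(K₁−1)(K₂−1)] = 0.26399/0.45344 = 0.5822

β = 0.5822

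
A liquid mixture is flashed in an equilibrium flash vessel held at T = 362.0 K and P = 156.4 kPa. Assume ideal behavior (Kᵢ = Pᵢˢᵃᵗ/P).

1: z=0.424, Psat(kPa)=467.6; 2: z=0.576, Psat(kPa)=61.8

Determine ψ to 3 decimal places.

Raoult's law: Kᵢ = Pᵢˢᵃᵗ/P = Pᵢˢᵃᵗ/156.4.
  K_1 = 467.6/156.4 = 2.98977, K_2 = 61.8/156.4 = 0.39514
Rachford–Rice: g(ψ) = Σ zᵢ(Kᵢ−1)/(1+ψ(Kᵢ−1)) = 0.
Check two-phase: ΣzᵢKᵢ = 1.495 > 1 and Σzᵢ/Kᵢ = 1.600 > 1, so g(0) = 0.495 > 0 and g(1) = -0.600 < 0.
Newton iteration, ψ⁰ = 0.36:
  ψ = 0.360: g = 0.0462, g' = -0.914 → ψ = 0.411
  ψ = 0.411: g = 0.0009, g' = -0.882 → ψ = 0.412
Converged at ψ = 0.412.

ψ = 0.412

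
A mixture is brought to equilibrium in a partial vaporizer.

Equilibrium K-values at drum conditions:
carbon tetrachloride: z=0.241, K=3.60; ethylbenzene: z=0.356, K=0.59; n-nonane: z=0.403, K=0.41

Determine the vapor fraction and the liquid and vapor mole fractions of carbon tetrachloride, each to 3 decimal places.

ψ = 0.183, x_carbon tetrachloride = 0.163, y_carbon tetrachloride = 0.588

Newton–Raphson from ψ = 0.5:
  ψ = 0.500: g = -0.2484, g' = -0.685 → ψ = 0.137
  ψ = 0.137: g = 0.0484, g' = -1.118 → ψ = 0.181
  ψ = 0.181: g = 0.0027, g' = -1.000 → ψ = 0.183
Converged at ψ = 0.183.
Compositions from xᵢ = zᵢ/(1+ψ(Kᵢ−1)), yᵢ = Kᵢxᵢ:
  carbon tetrachloride: x = 0.163, y = 0.588
  ethylbenzene: x = 0.385, y = 0.227
  n-nonane: x = 0.452, y = 0.185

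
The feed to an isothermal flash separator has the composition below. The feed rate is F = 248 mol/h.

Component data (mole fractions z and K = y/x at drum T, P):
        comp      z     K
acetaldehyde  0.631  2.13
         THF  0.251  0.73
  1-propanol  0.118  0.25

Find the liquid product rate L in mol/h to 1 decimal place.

Material balance + equilibrium reduce to Σ zᵢ(Kᵢ−1)/(1+β(Kᵢ−1)) = 0.
Check two-phase: ΣzᵢKᵢ = 1.557 > 1 and Σzᵢ/Kᵢ = 1.112 > 1, so g(0) = 0.557 > 0 and g(1) = -0.112 < 0.
Newton iteration, β⁰ = 0.5:
  β = 0.500: g = 0.2357, g' = -0.523 → β = 0.950
  β = 0.950: g = -0.0554, g' = -1.025 → β = 0.896
  β = 0.896: g = -0.0051, g' = -0.848 → β = 0.890
Converged at β = 0.890.
Then V = β·F = 0.8902·248 = 220.8 mol/h and L = F − V = 27.2 mol/h.

L = 27.2 mol/h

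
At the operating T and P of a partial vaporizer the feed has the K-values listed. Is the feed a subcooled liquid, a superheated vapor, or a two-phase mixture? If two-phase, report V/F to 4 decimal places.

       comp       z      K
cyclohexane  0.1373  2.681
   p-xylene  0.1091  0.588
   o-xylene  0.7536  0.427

subcooled liquid

ΣzᵢKᵢ = 0.7540; Σzᵢ/Kᵢ = 2.0016.
Since ΣzᵢKᵢ < 1 the mixture is below its bubble point — single liquid phase.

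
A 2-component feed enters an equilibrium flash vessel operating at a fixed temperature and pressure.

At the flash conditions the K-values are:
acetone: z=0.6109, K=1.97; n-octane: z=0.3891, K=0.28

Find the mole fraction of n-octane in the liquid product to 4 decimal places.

x_n-octane = 0.5740

Binary case is linear: z₁(K₁−1)(1+ψ(K₂−1)) + z₂(K₂−1)(1+ψ(K₁−1)) = 0
⇒ ψ = [z₁(K₁−1)+z₂(K₂−1)] / [−(K₁−1)(K₂−1)] = 0.31242/0.69840 = 0.4473
Compositions from xᵢ = zᵢ/(1+ψ(Kᵢ−1)), yᵢ = Kᵢxᵢ:
  acetone: x = 0.4260, y = 0.8393
  n-octane: x = 0.5740, y = 0.1607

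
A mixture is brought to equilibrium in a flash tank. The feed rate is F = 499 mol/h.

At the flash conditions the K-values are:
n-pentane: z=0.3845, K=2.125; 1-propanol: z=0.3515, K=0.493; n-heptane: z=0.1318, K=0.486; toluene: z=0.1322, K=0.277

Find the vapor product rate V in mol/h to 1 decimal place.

V = 72.0 mol/h

Rachford–Rice: g(ψ) = Σ zᵢ(Kᵢ−1)/(1+ψ(Kᵢ−1)) = 0.
Check two-phase: ΣzᵢKᵢ = 1.0910 > 1 and Σzᵢ/Kᵢ = 1.6424 > 1, so g(0) = 0.0910 > 0 and g(1) = -0.6424 < 0.
Newton iteration, ψ⁰ = 0.55:
  ψ = 0.5500: g = -0.23302, g' = -0.6176 → ψ = 0.1727
  ψ = 0.1727: g = -0.01667, g' = -0.5819 → ψ = 0.1440
  ψ = 0.1440: g = 0.00014, g' = -0.5922 → ψ = 0.1443
Converged at ψ = 0.1443.
Then V = ψ·F = 0.1443·499 = 72.0 mol/h and L = F − V = 427.0 mol/h.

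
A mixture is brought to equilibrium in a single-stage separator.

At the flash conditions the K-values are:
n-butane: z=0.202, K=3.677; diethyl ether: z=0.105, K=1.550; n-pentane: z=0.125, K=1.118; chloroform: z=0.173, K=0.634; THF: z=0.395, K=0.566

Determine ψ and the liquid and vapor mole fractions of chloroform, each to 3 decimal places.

Iterate (Newton) starting at ψ = 0.5:
  ψ = 0.500: g = -0.0060, g' = -0.442 → ψ = 0.486
  ψ = 0.486: g = 0.0000, g' = -0.448 → ψ = 0.487
Converged at ψ = 0.487.
Compositions from xᵢ = zᵢ/(1+ψ(Kᵢ−1)), yᵢ = Kᵢxᵢ:
  n-butane: x = 0.088, y = 0.323
  diethyl ether: x = 0.083, y = 0.128
  n-pentane: x = 0.118, y = 0.132
  chloroform: x = 0.210, y = 0.133
  THF: x = 0.501, y = 0.283

ψ = 0.487, x_chloroform = 0.210, y_chloroform = 0.133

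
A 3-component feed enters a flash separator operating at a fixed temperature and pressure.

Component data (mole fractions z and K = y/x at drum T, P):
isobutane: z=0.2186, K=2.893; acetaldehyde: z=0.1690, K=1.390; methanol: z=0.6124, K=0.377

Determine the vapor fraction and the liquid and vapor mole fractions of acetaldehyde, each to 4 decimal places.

ψ = 0.1053, x_acetaldehyde = 0.1623, y_acetaldehyde = 0.2256

Let ψ = V/F and solve Σ zᵢ(Kᵢ−1)/(1+ψ(Kᵢ−1)) = 0.
Feasibility: ΣzᵢKᵢ = 1.0982, Σzᵢ/Kᵢ = 1.8215 — both > 1, two phases present.
Iterate (Newton) starting at ψ = 0.5:
  ψ = 0.5000: g = -0.28639, g' = -0.7262 → ψ = 0.1056
  ψ = 0.1056: g = -0.00023, g' = -0.8401 → ψ = 0.1053
Converged at ψ = 0.1053.
Compositions from xᵢ = zᵢ/(1+ψ(Kᵢ−1)), yᵢ = Kᵢxᵢ:
  isobutane: x = 0.1823, y = 0.5273
  acetaldehyde: x = 0.1623, y = 0.2256
  methanol: x = 0.6554, y = 0.2471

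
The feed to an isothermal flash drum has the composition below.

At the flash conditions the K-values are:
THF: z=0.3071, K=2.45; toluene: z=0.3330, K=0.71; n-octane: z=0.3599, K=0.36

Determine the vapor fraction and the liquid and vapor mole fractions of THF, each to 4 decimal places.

Material balance + equilibrium reduce to Σ zᵢ(Kᵢ−1)/(1+ψ(Kᵢ−1)) = 0.
g(0) = ΣzᵢKᵢ − 1 = 0.1184 and g(1) = 1 − Σzᵢ/Kᵢ = -0.5941, so a root lies in (0, 1).
Newton–Raphson from ψ = 0.31:
  ψ = 0.3100: g = -0.08625, g' = -0.5705 → ψ = 0.1588
  ψ = 0.1588: g = 0.00431, g' = -0.6400 → ψ = 0.1656
Converged at ψ = 0.1656.
Compositions from xᵢ = zᵢ/(1+ψ(Kᵢ−1)), yᵢ = Kᵢxᵢ:
  THF: x = 0.2476, y = 0.6067
  toluene: x = 0.3498, y = 0.2484
  n-octane: x = 0.4026, y = 0.1449

ψ = 0.1656, x_THF = 0.2476, y_THF = 0.6067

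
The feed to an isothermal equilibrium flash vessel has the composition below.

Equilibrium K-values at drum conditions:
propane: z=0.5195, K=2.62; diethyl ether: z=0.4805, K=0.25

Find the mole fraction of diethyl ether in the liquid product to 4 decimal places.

Rachford–Rice: g(V/F) = Σ zᵢ(Kᵢ−1)/(1+V/F(Kᵢ−1)) = 0.
Feasibility: ΣzᵢKᵢ = 1.4812, Σzᵢ/Kᵢ = 2.1203 — both > 1, two phases present.
Binary case is linear: z₁(K₁−1)(1+V/F(K₂−1)) + z₂(K₂−1)(1+V/F(K₁−1)) = 0
⇒ V/F = [z₁(K₁−1)+z₂(K₂−1)] / [−(K₁−1)(K₂−1)] = 0.48121/1.21500 = 0.3961
Compositions from xᵢ = zᵢ/(1+V/F(Kᵢ−1)), yᵢ = Kᵢxᵢ:
  propane: x = 0.3165, y = 0.8291
  diethyl ether: x = 0.6835, y = 0.1709

x_diethyl ether = 0.6835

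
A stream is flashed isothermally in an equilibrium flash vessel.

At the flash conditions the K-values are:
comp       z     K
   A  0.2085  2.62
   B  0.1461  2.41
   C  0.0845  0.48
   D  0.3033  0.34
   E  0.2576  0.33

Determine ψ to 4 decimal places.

Let ψ = V/F and solve Σ zᵢ(Kᵢ−1)/(1+ψ(Kᵢ−1)) = 0.
g(0) = ΣzᵢKᵢ − 1 = 0.1271 and g(1) = 1 − Σzᵢ/Kᵢ = -0.9889, so a root lies in (0, 1).
Newton iteration, ψ⁰ = 0.5:
  ψ = 0.5000: g = -0.31025, g' = -0.8645 → ψ = 0.1411
  ψ = 0.1411: g = -0.01203, g' = -0.8929 → ψ = 0.1276
  ψ = 0.1276: g = 0.00009, g' = -0.9064 → ψ = 0.1277
Converged at ψ = 0.1277.

ψ = 0.1277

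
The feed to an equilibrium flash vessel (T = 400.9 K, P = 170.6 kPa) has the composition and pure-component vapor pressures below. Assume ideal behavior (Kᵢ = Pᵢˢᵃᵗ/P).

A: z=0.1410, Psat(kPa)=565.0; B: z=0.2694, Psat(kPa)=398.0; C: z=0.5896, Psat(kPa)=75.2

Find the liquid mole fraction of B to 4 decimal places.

Raoult's law: Kᵢ = Pᵢˢᵃᵗ/P = Pᵢˢᵃᵗ/170.6.
  K_A = 565.0/170.6 = 3.311841, K_B = 398.0/170.6 = 2.332943, K_C = 75.2/170.6 = 0.440797
Material balance + equilibrium reduce to Σ zᵢ(Kᵢ−1)/(1+V/F(Kᵢ−1)) = 0.
g(0) = ΣzᵢKᵢ − 1 = 0.3554 and g(1) = 1 − Σzᵢ/Kᵢ = -0.4956, so a root lies in (0, 1).
Newton–Raphson from V/F = 0.5:
  V/F = 0.5000: g = -0.09099, g' = -0.6898 → V/F = 0.3681
  V/F = 0.3681: g = 0.00185, g' = -0.7277 → V/F = 0.3706
Converged at V/F = 0.3706.
Compositions from xᵢ = zᵢ/(1+V/F(Kᵢ−1)), yᵢ = Kᵢxᵢ:
  A: x = 0.0759, y = 0.2515
  B: x = 0.1803, y = 0.4207
  C: x = 0.7437, y = 0.3278

x_B = 0.1803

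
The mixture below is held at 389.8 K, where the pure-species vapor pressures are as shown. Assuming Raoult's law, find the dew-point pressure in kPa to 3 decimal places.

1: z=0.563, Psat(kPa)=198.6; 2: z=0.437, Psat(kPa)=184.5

Pdew = 192.182 kPa

At the dew point ψ → 1, so Σzᵢ/Kᵢ = 1 with Kᵢ = Pᵢˢᵃᵗ/P ⇒ 1/P = Σzᵢ/Pᵢˢᵃᵗ.
1/P = 0.563/198.6 + 0.437/184.5 = 0.005203 ⇒ P = 192.182 kPa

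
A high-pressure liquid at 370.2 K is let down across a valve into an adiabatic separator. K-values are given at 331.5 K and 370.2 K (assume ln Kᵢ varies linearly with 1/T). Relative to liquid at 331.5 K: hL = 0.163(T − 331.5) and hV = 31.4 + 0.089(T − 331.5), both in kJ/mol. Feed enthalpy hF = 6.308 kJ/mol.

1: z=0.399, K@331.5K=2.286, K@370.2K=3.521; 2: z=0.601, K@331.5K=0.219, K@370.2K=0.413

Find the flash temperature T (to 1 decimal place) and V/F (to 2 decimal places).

Adiabatic flash: solve Rachford–Rice at each trial T, then check hF = ψ·hV(T) + (1−ψ)·hL(T).
  T = 331.5 K: K = (2.286, 0.219), RR gives ψ = 0.044, H_out = 1.367 kJ/mol
  T = 370.2 K: K = (3.521, 0.413), RR gives ψ = 0.441, H_out = 18.902 kJ/mol
  T = 350.9 K: K = (2.873, 0.306), RR gives ψ = 0.254, H_out = 10.781 kJ/mol
  T = 341.2 K: K = (2.571, 0.260), RR gives ψ = 0.157, H_out = 6.392 kJ/mol
  T = 336.4 K: K = (2.428, 0.239), RR gives ψ = 0.104, H_out = 4.013 kJ/mol
  T = 338.8 K: K = (2.499, 0.250), RR gives ψ = 0.131, H_out = 5.224 kJ/mol
Linear interpolation between T = 338.8 (H_out = 5.224) and T = 341.2 (H_out = 6.392) on hF = 6.308 gives T ≈ 341.0 K, at which ψ = 0.15.

T = 341.0 K, V/F = 0.15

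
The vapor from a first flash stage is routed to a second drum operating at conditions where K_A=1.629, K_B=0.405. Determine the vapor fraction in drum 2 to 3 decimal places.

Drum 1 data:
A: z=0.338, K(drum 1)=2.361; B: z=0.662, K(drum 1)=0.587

V/F (drum 2) = 0.208

Drum 1:
Let ψ₁ = V/F and solve Σ zᵢ(Kᵢ−1)/(1+ψ₁(Kᵢ−1)) = 0.
g(0) = ΣzᵢKᵢ − 1 = 0.187 and g(1) = 1 − Σzᵢ/Kᵢ = -0.271, so a root lies in (0, 1).
Newton iteration, ψ₁⁰ = 0.5:
  ψ₁ = 0.500: g = -0.0708, g' = -0.401 → ψ₁ = 0.323
  ψ₁ = 0.323: g = 0.0039, g' = -0.452 → ψ₁ = 0.332
Converged at ψ₁ = 0.332.
Drum-1 compositions:
  A: x = 0.233, y = 0.550
  B: x = 0.767, y = 0.450
Drum-2 feed = drum-1 vapor: z₂ = (0.5497, 0.4503).
Drum 2:
Binary case is linear: z₁(K₁−1)(1+ψ₂(K₂−1)) + z₂(K₂−1)(1+ψ₂(K₁−1)) = 0
⇒ ψ₂ = [z₁(K₁−1)+z₂(K₂−1)] / [−(K₁−1)(K₂−1)] = 0.0778/0.3743 = 0.208
  A: x = 0.486, y = 0.792
  B: x = 0.514, y = 0.208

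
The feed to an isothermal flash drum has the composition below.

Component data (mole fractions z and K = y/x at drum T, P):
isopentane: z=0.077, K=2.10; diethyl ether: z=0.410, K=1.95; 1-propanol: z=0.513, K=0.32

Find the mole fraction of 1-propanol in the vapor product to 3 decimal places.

Material balance + equilibrium reduce to Σ zᵢ(Kᵢ−1)/(1+β(Kᵢ−1)) = 0.
g(0) = ΣzᵢKᵢ − 1 = 0.125 and g(1) = 1 − Σzᵢ/Kᵢ = -0.850, so a root lies in (0, 1).
Newton iteration, β⁰ = 0.5:
  β = 0.500: g = -0.2098, g' = -0.753 → β = 0.221
  β = 0.221: g = -0.0208, g' = -0.642 → β = 0.189
Converged at β = 0.189.
Compositions from xᵢ = zᵢ/(1+β(Kᵢ−1)), yᵢ = Kᵢxᵢ:
  isopentane: x = 0.064, y = 0.134
  diethyl ether: x = 0.348, y = 0.678
  1-propanol: x = 0.589, y = 0.188

y_1-propanol = 0.188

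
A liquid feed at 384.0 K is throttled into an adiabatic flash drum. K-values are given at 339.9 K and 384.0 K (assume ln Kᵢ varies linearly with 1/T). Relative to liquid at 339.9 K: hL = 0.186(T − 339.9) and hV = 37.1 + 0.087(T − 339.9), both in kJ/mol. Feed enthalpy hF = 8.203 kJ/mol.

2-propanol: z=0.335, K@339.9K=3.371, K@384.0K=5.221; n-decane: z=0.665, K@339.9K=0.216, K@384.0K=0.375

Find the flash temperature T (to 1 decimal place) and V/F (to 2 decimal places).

T = 347.1 K, V/F = 0.19

Adiabatic flash: solve Rachford–Rice at each trial T, then check hF = ψ·hV(T) + (1−ψ)·hL(T).
  T = 339.9 K: K = (3.371, 0.216), RR gives ψ = 0.147, H_out = 5.447 kJ/mol
  T = 384.0 K: K = (5.221, 0.375), RR gives ψ = 0.378, H_out = 20.591 kJ/mol
  T = 361.9 K: K = (4.249, 0.289), RR gives ψ = 0.267, H_out = 13.405 kJ/mol
  T = 350.9 K: K = (3.799, 0.251), RR gives ψ = 0.210, H_out = 9.598 kJ/mol
  T = 345.4 K: K = (3.582, 0.233), RR gives ψ = 0.179, H_out = 7.577 kJ/mol
  T = 348.1 K: K = (3.687, 0.242), RR gives ψ = 0.194, H_out = 8.581 kJ/mol
  T = 346.8 K: K = (3.636, 0.238), RR gives ψ = 0.187, H_out = 8.101 kJ/mol
Linear interpolation between T = 346.8 (H_out = 8.101) and T = 348.1 (H_out = 8.581) on hF = 8.203 gives T ≈ 347.1 K, at which ψ = 0.19.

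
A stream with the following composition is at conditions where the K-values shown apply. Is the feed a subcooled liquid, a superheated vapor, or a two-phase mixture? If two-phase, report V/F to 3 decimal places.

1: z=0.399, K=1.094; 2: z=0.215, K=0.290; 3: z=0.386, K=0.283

subcooled liquid

ΣzᵢKᵢ = 0.608; Σzᵢ/Kᵢ = 2.470.
Since ΣzᵢKᵢ < 1 the mixture is below its bubble point — single liquid phase.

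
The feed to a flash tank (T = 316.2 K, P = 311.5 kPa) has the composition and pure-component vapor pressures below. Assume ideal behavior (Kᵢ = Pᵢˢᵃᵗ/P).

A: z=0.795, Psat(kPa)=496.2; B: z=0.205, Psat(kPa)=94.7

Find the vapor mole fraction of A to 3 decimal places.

y_A = 0.860

Raoult's law: Kᵢ = Pᵢˢᵃᵗ/P = Pᵢˢᵃᵗ/311.5.
  K_A = 496.2/311.5 = 1.59294, K_B = 94.7/311.5 = 0.30401
Material balance + equilibrium reduce to Σ zᵢ(Kᵢ−1)/(1+ψ(Kᵢ−1)) = 0.
g(0) = ΣzᵢKᵢ − 1 = 0.329 and g(1) = 1 − Σzᵢ/Kᵢ = -0.173, so a root lies in (0, 1).
Binary case is linear: z₁(K₁−1)(1+ψ(K₂−1)) + z₂(K₂−1)(1+ψ(K₁−1)) = 0
⇒ ψ = [z₁(K₁−1)+z₂(K₂−1)] / [−(K₁−1)(K₂−1)] = 0.3287/0.4127 = 0.797
Compositions from xᵢ = zᵢ/(1+ψ(Kᵢ−1)), yᵢ = Kᵢxᵢ:
  A: x = 0.540, y = 0.860
  B: x = 0.460, y = 0.140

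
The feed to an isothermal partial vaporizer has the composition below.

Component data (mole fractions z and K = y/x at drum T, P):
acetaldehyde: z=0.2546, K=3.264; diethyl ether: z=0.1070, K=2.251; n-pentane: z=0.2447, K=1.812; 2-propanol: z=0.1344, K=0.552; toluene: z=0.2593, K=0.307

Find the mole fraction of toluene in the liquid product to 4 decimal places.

x_toluene = 0.4911

Material balance + equilibrium reduce to Σ zᵢ(Kᵢ−1)/(1+ψ(Kᵢ−1)) = 0.
Feasibility: ΣzᵢKᵢ = 1.6691, Σzᵢ/Kᵢ = 1.3487 — both > 1, two phases present.
Newton–Raphson from ψ = 0.56:
  ψ = 0.5600: g = 0.09544, g' = -0.7685 → ψ = 0.6842
  ψ = 0.6842: g = -0.00255, g' = -0.8226 → ψ = 0.6811
Converged at ψ = 0.6811.
Compositions from xᵢ = zᵢ/(1+ψ(Kᵢ−1)), yᵢ = Kᵢxᵢ:
  acetaldehyde: x = 0.1002, y = 0.3269
  diethyl ether: x = 0.0578, y = 0.1301
  n-pentane: x = 0.1576, y = 0.2855
  2-propanol: x = 0.1934, y = 0.1068
  toluene: x = 0.4911, y = 0.1508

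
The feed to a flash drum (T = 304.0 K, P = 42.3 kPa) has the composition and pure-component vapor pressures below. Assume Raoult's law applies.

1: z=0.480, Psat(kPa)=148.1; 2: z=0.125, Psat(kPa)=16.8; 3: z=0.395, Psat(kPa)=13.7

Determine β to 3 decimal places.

β = 0.520

Raoult's law: Kᵢ = Pᵢˢᵃᵗ/P = Pᵢˢᵃᵗ/42.3.
  K_1 = 148.1/42.3 = 3.50118, K_2 = 16.8/42.3 = 0.39716, K_3 = 13.7/42.3 = 0.32388
Iterate (Newton) starting at β = 0.65:
  β = 0.650: g = -0.1431, g' = -1.133 → β = 0.524
  β = 0.524: g = -0.0038, g' = -1.093 → β = 0.520
Converged at β = 0.520.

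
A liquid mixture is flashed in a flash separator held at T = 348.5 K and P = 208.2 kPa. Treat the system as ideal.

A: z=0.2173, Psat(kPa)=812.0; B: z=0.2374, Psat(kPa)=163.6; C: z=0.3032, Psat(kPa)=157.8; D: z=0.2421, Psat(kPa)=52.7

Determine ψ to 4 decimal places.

Raoult's law: Kᵢ = Pᵢˢᵃᵗ/P = Pᵢˢᵃᵗ/208.2.
  K_A = 812.0/208.2 = 3.900096, K_B = 163.6/208.2 = 0.785783, K_C = 157.8/208.2 = 0.757925, K_D = 52.7/208.2 = 0.253122
Iterate (Newton) starting at ψ = 0.5:
  ψ = 0.5000: g = -0.17183, g' = -0.6851 → ψ = 0.2492
  ψ = 0.2492: g = 0.01182, g' = -0.8520 → ψ = 0.2631
  ψ = 0.2631: g = 0.00016, g' = -0.8297 → ψ = 0.2633
Converged at ψ = 0.2633.

ψ = 0.2633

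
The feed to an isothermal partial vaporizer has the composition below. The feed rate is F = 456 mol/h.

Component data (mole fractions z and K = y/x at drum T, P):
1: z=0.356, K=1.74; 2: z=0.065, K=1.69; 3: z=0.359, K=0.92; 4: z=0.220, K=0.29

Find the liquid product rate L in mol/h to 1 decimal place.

L = 285.8 mol/h

Let β = V/F and solve Σ zᵢ(Kᵢ−1)/(1+β(Kᵢ−1)) = 0.
g(0) = ΣzᵢKᵢ − 1 = 0.123 and g(1) = 1 − Σzᵢ/Kᵢ = -0.392, so a root lies in (0, 1).
Newton iteration, β⁰ = 0.54:
  β = 0.540: g = -0.0624, g' = -0.410 → β = 0.388
  β = 0.388: g = -0.0051, g' = -0.351 → β = 0.373
Converged at β = 0.373.
Then V = β·F = 0.3732·456 = 170.2 mol/h and L = F − V = 285.8 mol/h.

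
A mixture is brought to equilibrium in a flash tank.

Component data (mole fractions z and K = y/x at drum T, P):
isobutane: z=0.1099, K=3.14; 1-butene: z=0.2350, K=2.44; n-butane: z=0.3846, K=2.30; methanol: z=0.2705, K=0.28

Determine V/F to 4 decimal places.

Iterate (Newton) starting at V/F = 0.57:
  V/F = 0.5700: g = 0.24866, g' = -0.8669 → V/F = 0.8568
  V/F = 0.8568: g = -0.03738, g' = -1.2613 → V/F = 0.8272
  V/F = 0.8272: g = -0.00132, g' = -1.1753 → V/F = 0.8261
Converged at V/F = 0.8261.

V/F = 0.8261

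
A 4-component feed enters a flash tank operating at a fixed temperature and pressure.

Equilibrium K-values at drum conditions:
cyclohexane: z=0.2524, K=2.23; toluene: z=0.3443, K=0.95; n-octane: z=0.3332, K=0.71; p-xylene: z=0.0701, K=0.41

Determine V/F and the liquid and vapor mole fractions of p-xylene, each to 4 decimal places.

Material balance + equilibrium reduce to Σ zᵢ(Kᵢ−1)/(1+V/F(Kᵢ−1)) = 0.
Feasibility: ΣzᵢKᵢ = 1.1552, Σzᵢ/Kᵢ = 1.1159 — both > 1, two phases present.
Newton–Raphson from V/F = 0.5:
  V/F = 0.5000: g = 0.00289, g' = -0.2347 → V/F = 0.5123
  V/F = 0.5123: g = 0.00001, g' = -0.2334 → V/F = 0.5124
Converged at V/F = 0.5124.
Compositions from xᵢ = zᵢ/(1+V/F(Kᵢ−1)), yᵢ = Kᵢxᵢ:
  cyclohexane: x = 0.1548, y = 0.3453
  toluene: x = 0.3534, y = 0.3357
  n-octane: x = 0.3913, y = 0.2779
  p-xylene: x = 0.1005, y = 0.0412

V/F = 0.5124, x_p-xylene = 0.1005, y_p-xylene = 0.0412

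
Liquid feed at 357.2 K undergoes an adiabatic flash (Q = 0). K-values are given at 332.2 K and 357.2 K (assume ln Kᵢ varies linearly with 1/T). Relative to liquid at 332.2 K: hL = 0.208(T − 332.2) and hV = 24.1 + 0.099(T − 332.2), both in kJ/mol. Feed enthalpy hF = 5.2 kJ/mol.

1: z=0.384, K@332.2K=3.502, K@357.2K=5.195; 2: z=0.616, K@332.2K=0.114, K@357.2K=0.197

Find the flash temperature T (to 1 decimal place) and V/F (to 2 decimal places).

T = 334.1 K, V/F = 0.20

Adiabatic flash: solve Rachford–Rice at each trial T, then check hF = ψ·hV(T) + (1−ψ)·hL(T).
  T = 332.2 K: K = (3.502, 0.114), RR gives ψ = 0.187, H_out = 4.512 kJ/mol
  T = 357.2 K: K = (5.195, 0.197), RR gives ψ = 0.331, H_out = 12.283 kJ/mol
  T = 344.7 K: K = (4.296, 0.151), RR gives ψ = 0.266, H_out = 8.639 kJ/mol
  T = 338.4 K: K = (3.883, 0.132), RR gives ψ = 0.228, H_out = 6.642 kJ/mol
  T = 335.3 K: K = (3.689, 0.123), RR gives ψ = 0.209, H_out = 5.601 kJ/mol
  T = 333.8 K: K = (3.598, 0.118), RR gives ψ = 0.198, H_out = 5.080 kJ/mol
Linear interpolation between T = 333.8 (H_out = 5.080) and T = 335.3 (H_out = 5.601) on hF = 5.2 gives T ≈ 334.1 K, at which ψ = 0.20.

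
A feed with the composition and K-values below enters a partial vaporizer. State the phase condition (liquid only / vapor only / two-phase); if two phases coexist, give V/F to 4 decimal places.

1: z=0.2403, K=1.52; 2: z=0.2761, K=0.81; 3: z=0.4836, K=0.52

ΣzᵢKᵢ = 0.8404; Σzᵢ/Kᵢ = 1.4290.
Since ΣzᵢKᵢ < 1 the mixture is below its bubble point — single liquid phase.

liquid only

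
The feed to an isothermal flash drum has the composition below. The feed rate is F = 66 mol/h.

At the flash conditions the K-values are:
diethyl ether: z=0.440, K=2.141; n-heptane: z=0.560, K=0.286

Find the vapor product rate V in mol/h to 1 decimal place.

V = 8.3 mol/h

Binary case is linear: z₁(K₁−1)(1+V/F(K₂−1)) + z₂(K₂−1)(1+V/F(K₁−1)) = 0
⇒ V/F = [z₁(K₁−1)+z₂(K₂−1)] / [−(K₁−1)(K₂−1)] = 0.1022/0.8147 = 0.125
Then V = V/F·F = 0.1254·66 = 8.3 mol/h and L = F − V = 57.7 mol/h.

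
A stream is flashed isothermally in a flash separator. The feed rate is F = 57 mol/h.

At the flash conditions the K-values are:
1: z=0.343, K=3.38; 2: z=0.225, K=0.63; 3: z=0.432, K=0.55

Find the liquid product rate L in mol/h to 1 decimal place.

L = 26.6 mol/h

Rachford–Rice: g(ψ) = Σ zᵢ(Kᵢ−1)/(1+ψ(Kᵢ−1)) = 0.
Feasibility: ΣzᵢKᵢ = 1.539, Σzᵢ/Kᵢ = 1.244 — both > 1, two phases present.
Newton iteration, ψ⁰ = 0.44:
  ψ = 0.440: g = 0.0569, g' = -0.644 → ψ = 0.528
  ψ = 0.528: g = 0.0030, g' = -0.579 → ψ = 0.534
Converged at ψ = 0.534.
Then V = ψ·F = 0.5337·57 = 30.4 mol/h and L = F − V = 26.6 mol/h.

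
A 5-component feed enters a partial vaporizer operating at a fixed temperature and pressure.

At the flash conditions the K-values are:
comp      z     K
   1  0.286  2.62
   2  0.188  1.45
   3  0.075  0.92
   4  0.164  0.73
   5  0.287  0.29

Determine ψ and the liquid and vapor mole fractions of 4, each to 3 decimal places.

Material balance + equilibrium reduce to Σ zᵢ(Kᵢ−1)/(1+ψ(Kᵢ−1)) = 0.
Check two-phase: ΣzᵢKᵢ = 1.294 > 1 and Σzᵢ/Kᵢ = 1.535 > 1, so g(0) = 0.294 > 0 and g(1) = -0.535 < 0.
Iterate (Newton) starting at ψ = 0.35:
  ψ = 0.350: g = 0.0425, g' = -0.605 → ψ = 0.420
  ψ = 0.420: g = 0.0002, g' = -0.602 → ψ = 0.421
Converged at ψ = 0.421.
Compositions from xᵢ = zᵢ/(1+ψ(Kᵢ−1)), yᵢ = Kᵢxᵢ:
  1: x = 0.170, y = 0.446
  2: x = 0.158, y = 0.229
  3: x = 0.078, y = 0.071
  4: x = 0.185, y = 0.135
  5: x = 0.409, y = 0.119

ψ = 0.421, x_4 = 0.185, y_4 = 0.135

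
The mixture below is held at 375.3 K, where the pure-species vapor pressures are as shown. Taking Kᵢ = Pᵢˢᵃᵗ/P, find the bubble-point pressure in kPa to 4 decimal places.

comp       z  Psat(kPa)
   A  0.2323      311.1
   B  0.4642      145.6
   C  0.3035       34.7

At the bubble point ψ → 0, so ΣzᵢKᵢ = 1 with Kᵢ = Pᵢˢᵃᵗ/P ⇒ P = ΣzᵢPᵢˢᵃᵗ.
P = 0.2323·311.1 + 0.4642·145.6 + 0.3035·34.7 = 150.3875 kPa

Pbub = 150.3875 kPa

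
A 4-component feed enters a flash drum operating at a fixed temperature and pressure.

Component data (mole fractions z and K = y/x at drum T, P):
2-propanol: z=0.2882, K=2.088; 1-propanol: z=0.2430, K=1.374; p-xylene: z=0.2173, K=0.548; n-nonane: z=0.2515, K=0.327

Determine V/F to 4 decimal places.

Rachford–Rice: g(V/F) = Σ zᵢ(Kᵢ−1)/(1+V/F(Kᵢ−1)) = 0.
g(0) = ΣzᵢKᵢ − 1 = 0.1370 and g(1) = 1 − Σzᵢ/Kᵢ = -0.4805, so a root lies in (0, 1).
Newton iteration, V/F⁰ = 0.5:
  V/F = 0.5000: g = -0.10235, g' = -0.5001 → V/F = 0.2953
  V/F = 0.2953: g = -0.00545, g' = -0.4595 → V/F = 0.2835
Converged at V/F = 0.2835.

V/F = 0.2835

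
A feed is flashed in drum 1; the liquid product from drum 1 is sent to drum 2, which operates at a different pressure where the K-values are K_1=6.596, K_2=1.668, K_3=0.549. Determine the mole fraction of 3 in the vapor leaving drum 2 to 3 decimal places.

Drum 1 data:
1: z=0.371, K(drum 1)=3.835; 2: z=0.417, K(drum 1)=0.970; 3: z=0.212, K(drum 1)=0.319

Drum 1:
Rachford–Rice: g(ψ₁) = Σ zᵢ(Kᵢ−1)/(1+ψ₁(Kᵢ−1)) = 0.
Feasibility: ΣzᵢKᵢ = 1.895, Σzᵢ/Kᵢ = 1.191 — both > 1, two phases present.
Newton iteration, ψ₁⁰ = 0.57:
  ψ₁ = 0.570: g = 0.1534, g' = -0.699 → ψ₁ = 0.789
Converged at ψ₁ = 0.789.
Drum-1 compositions:
  1: x = 0.115, y = 0.440
  2: x = 0.427, y = 0.414
  3: x = 0.458, y = 0.146
Drum-2 feed = drum-1 liquid: z₂ = (0.1146, 0.4271, 0.4583).
Drum 2:
Material balance + equilibrium reduce to Σ zᵢ(Kᵢ−1)/(1+ψ₂(Kᵢ−1)) = 0.
Check two-phase: ΣzᵢKᵢ = 1.720 > 1 and Σzᵢ/Kᵢ = 1.108 > 1, so g(0) = 0.720 > 0 and g(1) = -0.108 < 0.
Newton–Raphson from ψ₂ = 0.5:
  ψ₂ = 0.500: g = 0.1159, g' = -0.511 → ψ₂ = 0.727
  ψ₂ = 0.727: g = 0.0112, g' = -0.432 → ψ₂ = 0.753
Converged at ψ₂ = 0.753.
  1: x = 0.022, y = 0.145
  2: x = 0.284, y = 0.474
  3: x = 0.694, y = 0.381

y_3 (drum 2) = 0.381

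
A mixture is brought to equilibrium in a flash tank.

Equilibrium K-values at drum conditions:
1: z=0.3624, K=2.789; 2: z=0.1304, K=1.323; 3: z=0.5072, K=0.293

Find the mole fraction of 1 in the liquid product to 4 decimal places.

x_1 = 0.2343

Rachford–Rice: g(V/F) = Σ zᵢ(Kᵢ−1)/(1+V/F(Kᵢ−1)) = 0.
Check two-phase: ΣzᵢKᵢ = 1.3319 > 1 and Σzᵢ/Kᵢ = 1.9596 > 1, so g(0) = 0.3319 > 0 and g(1) = -0.9596 < 0.
Newton–Raphson from V/F = 0.5:
  V/F = 0.5000: g = -0.17618, g' = -0.9398 → V/F = 0.3125
  V/F = 0.3125: g = -0.00621, g' = -0.9061 → V/F = 0.3057
Converged at V/F = 0.3057.
Compositions from xᵢ = zᵢ/(1+V/F(Kᵢ−1)), yᵢ = Kᵢxᵢ:
  1: x = 0.2343, y = 0.6534
  2: x = 0.1187, y = 0.1570
  3: x = 0.6470, y = 0.1896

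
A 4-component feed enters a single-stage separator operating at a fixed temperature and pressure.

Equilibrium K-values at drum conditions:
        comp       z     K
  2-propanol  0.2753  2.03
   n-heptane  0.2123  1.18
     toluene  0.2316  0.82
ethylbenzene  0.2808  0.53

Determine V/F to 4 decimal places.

V/F = 0.5157

Iterate (Newton) starting at V/F = 0.5:
  V/F = 0.5000: g = 0.00390, g' = -0.2481 → V/F = 0.5157
Converged at V/F = 0.5157.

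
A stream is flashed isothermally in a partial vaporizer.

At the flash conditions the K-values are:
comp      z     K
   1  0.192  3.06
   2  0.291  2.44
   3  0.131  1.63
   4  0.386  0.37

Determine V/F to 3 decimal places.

Iterate (Newton) starting at V/F = 0.5:
  V/F = 0.500: g = 0.1462, g' = -0.758 → V/F = 0.693
  V/F = 0.693: g = -0.0014, g' = -0.797 → V/F = 0.691
Converged at V/F = 0.691.

V/F = 0.691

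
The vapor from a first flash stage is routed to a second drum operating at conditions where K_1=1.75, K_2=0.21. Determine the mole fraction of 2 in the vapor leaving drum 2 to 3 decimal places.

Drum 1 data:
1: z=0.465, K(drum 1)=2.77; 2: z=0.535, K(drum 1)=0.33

Drum 1:
Rachford–Rice: g(ψ₁) = Σ zᵢ(Kᵢ−1)/(1+ψ₁(Kᵢ−1)) = 0.
g(0) = ΣzᵢKᵢ − 1 = 0.465 and g(1) = 1 − Σzᵢ/Kᵢ = -0.789, so a root lies in (0, 1).
Newton–Raphson from ψ₁ = 0.5:
  ψ₁ = 0.500: g = -0.1024, g' = -0.953 → ψ₁ = 0.393
  ψ₁ = 0.393: g = -0.0008, g' = -0.949 → ψ₁ = 0.392
Converged at ψ₁ = 0.392.
Drum-1 compositions:
  1: x = 0.275, y = 0.761
  2: x = 0.725, y = 0.239
Drum-2 feed = drum-1 vapor: z₂ = (0.7606, 0.2394).
Drum 2:
Rachford–Rice: g(ψ₂) = Σ zᵢ(Kᵢ−1)/(1+ψ₂(Kᵢ−1)) = 0.
Feasibility: ΣzᵢKᵢ = 1.381, Σzᵢ/Kᵢ = 1.575 — both > 1, two phases present.
Newton iteration, ψ₂⁰ = 0.5:
  ψ₂ = 0.500: g = 0.1023, g' = -0.634 → ψ₂ = 0.661
  ψ₂ = 0.661: g = -0.0146, g' = -0.846 → ψ₂ = 0.644
Converged at ψ₂ = 0.644.
  1: x = 0.513, y = 0.898
  2: x = 0.487, y = 0.102

y_2 (drum 2) = 0.102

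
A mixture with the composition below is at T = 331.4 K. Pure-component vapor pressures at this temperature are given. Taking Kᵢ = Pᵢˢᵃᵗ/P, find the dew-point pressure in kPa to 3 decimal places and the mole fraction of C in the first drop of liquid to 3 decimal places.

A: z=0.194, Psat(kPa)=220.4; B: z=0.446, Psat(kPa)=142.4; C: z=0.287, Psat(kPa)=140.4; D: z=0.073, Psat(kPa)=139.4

At the dew point ψ → 1, so Σzᵢ/Kᵢ = 1 with Kᵢ = Pᵢˢᵃᵗ/P ⇒ 1/P = Σzᵢ/Pᵢˢᵃᵗ.
1/P = 0.194/220.4 + 0.446/142.4 + 0.287/140.4 + 0.073/139.4 = 0.006580 ⇒ P = 151.974 kPa
xᵢ = zᵢP/Pᵢˢᵃᵗ ⇒ x_C = 0.287·151.974/140.4 = 0.311

Pdew = 151.974 kPa, x_C = 0.311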